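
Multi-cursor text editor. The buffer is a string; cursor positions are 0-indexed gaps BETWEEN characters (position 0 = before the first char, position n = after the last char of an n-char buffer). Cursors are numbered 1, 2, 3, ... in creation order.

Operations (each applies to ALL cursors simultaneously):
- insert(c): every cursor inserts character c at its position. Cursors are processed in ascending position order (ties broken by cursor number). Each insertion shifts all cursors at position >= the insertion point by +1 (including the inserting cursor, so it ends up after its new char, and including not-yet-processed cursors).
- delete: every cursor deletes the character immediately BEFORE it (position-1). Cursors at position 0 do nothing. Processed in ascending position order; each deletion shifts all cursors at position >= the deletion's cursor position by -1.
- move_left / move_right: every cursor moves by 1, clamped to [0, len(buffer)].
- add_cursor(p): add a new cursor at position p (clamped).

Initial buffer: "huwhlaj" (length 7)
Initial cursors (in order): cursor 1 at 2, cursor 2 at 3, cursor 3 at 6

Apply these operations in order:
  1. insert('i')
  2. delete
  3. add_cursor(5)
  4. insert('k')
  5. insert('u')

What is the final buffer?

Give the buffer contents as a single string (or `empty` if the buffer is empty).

After op 1 (insert('i')): buffer="huiwihlaij" (len 10), cursors c1@3 c2@5 c3@9, authorship ..1.2...3.
After op 2 (delete): buffer="huwhlaj" (len 7), cursors c1@2 c2@3 c3@6, authorship .......
After op 3 (add_cursor(5)): buffer="huwhlaj" (len 7), cursors c1@2 c2@3 c4@5 c3@6, authorship .......
After op 4 (insert('k')): buffer="hukwkhlkakj" (len 11), cursors c1@3 c2@5 c4@8 c3@10, authorship ..1.2..4.3.
After op 5 (insert('u')): buffer="hukuwkuhlkuakuj" (len 15), cursors c1@4 c2@7 c4@11 c3@14, authorship ..11.22..44.33.

Answer: hukuwkuhlkuakuj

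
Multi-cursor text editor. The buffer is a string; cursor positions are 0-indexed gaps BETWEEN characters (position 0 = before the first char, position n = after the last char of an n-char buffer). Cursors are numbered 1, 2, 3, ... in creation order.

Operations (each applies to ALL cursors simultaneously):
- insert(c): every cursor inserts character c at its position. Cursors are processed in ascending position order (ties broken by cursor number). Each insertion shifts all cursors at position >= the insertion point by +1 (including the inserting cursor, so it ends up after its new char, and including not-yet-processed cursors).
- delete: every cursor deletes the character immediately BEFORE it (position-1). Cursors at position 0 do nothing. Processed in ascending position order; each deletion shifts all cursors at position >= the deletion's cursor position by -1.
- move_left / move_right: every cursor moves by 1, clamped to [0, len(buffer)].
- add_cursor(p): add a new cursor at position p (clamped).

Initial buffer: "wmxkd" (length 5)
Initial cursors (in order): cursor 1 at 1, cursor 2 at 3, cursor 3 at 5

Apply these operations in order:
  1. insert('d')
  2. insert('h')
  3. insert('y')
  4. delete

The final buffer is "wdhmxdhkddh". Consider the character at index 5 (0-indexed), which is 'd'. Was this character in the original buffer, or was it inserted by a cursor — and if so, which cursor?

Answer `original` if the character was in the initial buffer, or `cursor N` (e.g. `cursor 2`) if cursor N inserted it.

After op 1 (insert('d')): buffer="wdmxdkdd" (len 8), cursors c1@2 c2@5 c3@8, authorship .1..2..3
After op 2 (insert('h')): buffer="wdhmxdhkddh" (len 11), cursors c1@3 c2@7 c3@11, authorship .11..22..33
After op 3 (insert('y')): buffer="wdhymxdhykddhy" (len 14), cursors c1@4 c2@9 c3@14, authorship .111..222..333
After op 4 (delete): buffer="wdhmxdhkddh" (len 11), cursors c1@3 c2@7 c3@11, authorship .11..22..33
Authorship (.=original, N=cursor N): . 1 1 . . 2 2 . . 3 3
Index 5: author = 2

Answer: cursor 2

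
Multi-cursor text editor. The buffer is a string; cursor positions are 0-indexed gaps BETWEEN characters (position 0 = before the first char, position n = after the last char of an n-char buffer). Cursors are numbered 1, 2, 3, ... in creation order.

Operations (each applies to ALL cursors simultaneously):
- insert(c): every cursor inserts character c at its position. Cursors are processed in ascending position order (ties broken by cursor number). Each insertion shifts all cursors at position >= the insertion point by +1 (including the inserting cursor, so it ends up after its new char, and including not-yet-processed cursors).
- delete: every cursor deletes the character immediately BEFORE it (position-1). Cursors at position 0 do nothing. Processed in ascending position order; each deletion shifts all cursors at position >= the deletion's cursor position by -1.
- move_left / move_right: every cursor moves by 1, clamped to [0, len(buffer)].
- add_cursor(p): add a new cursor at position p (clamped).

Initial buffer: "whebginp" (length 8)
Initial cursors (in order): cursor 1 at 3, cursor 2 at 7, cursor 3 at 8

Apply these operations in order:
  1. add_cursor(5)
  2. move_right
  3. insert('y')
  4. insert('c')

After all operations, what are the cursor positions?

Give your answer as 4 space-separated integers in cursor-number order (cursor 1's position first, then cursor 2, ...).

After op 1 (add_cursor(5)): buffer="whebginp" (len 8), cursors c1@3 c4@5 c2@7 c3@8, authorship ........
After op 2 (move_right): buffer="whebginp" (len 8), cursors c1@4 c4@6 c2@8 c3@8, authorship ........
After op 3 (insert('y')): buffer="whebygiynpyy" (len 12), cursors c1@5 c4@8 c2@12 c3@12, authorship ....1..4..23
After op 4 (insert('c')): buffer="whebycgiycnpyycc" (len 16), cursors c1@6 c4@10 c2@16 c3@16, authorship ....11..44..2323

Answer: 6 16 16 10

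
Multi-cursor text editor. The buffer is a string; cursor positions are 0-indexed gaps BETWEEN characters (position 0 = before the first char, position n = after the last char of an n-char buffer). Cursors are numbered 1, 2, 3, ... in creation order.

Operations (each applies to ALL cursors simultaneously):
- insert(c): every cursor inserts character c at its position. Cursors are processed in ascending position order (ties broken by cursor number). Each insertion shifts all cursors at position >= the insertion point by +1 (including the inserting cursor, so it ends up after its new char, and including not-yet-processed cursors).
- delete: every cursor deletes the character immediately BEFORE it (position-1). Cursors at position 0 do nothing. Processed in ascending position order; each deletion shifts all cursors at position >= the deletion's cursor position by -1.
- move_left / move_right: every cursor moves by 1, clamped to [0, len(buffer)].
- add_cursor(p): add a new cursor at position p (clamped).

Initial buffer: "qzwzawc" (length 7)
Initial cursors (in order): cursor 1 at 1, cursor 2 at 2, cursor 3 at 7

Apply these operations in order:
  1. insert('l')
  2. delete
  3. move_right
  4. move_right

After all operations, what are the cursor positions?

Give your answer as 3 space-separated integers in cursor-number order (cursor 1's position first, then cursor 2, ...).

Answer: 3 4 7

Derivation:
After op 1 (insert('l')): buffer="qlzlwzawcl" (len 10), cursors c1@2 c2@4 c3@10, authorship .1.2.....3
After op 2 (delete): buffer="qzwzawc" (len 7), cursors c1@1 c2@2 c3@7, authorship .......
After op 3 (move_right): buffer="qzwzawc" (len 7), cursors c1@2 c2@3 c3@7, authorship .......
After op 4 (move_right): buffer="qzwzawc" (len 7), cursors c1@3 c2@4 c3@7, authorship .......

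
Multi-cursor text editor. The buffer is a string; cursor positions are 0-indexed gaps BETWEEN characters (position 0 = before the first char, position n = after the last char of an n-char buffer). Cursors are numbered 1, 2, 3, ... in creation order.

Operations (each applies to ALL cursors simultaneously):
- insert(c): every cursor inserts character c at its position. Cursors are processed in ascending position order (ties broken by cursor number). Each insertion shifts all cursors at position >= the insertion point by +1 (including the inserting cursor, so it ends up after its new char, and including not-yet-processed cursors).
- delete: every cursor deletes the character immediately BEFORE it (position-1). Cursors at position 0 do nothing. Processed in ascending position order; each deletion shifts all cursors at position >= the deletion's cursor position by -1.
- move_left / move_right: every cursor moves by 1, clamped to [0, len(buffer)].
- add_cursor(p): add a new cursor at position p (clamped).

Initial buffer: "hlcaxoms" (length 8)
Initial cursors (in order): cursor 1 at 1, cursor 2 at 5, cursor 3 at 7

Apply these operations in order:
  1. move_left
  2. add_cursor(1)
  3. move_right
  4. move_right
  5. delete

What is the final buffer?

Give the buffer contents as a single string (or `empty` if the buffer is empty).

After op 1 (move_left): buffer="hlcaxoms" (len 8), cursors c1@0 c2@4 c3@6, authorship ........
After op 2 (add_cursor(1)): buffer="hlcaxoms" (len 8), cursors c1@0 c4@1 c2@4 c3@6, authorship ........
After op 3 (move_right): buffer="hlcaxoms" (len 8), cursors c1@1 c4@2 c2@5 c3@7, authorship ........
After op 4 (move_right): buffer="hlcaxoms" (len 8), cursors c1@2 c4@3 c2@6 c3@8, authorship ........
After op 5 (delete): buffer="haxm" (len 4), cursors c1@1 c4@1 c2@3 c3@4, authorship ....

Answer: haxm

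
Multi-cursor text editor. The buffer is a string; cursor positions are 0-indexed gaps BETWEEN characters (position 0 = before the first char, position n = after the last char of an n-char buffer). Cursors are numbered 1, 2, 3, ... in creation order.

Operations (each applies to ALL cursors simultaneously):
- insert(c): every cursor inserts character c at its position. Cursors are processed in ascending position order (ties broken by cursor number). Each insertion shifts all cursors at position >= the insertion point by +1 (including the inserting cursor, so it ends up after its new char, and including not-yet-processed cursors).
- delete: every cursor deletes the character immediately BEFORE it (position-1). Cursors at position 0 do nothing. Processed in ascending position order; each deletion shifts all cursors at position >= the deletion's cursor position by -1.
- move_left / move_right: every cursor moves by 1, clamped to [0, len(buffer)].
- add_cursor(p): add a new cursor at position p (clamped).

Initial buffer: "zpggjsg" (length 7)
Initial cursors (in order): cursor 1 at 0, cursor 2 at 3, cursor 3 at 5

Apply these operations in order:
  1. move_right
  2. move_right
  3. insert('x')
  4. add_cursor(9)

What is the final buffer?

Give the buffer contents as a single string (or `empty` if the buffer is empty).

After op 1 (move_right): buffer="zpggjsg" (len 7), cursors c1@1 c2@4 c3@6, authorship .......
After op 2 (move_right): buffer="zpggjsg" (len 7), cursors c1@2 c2@5 c3@7, authorship .......
After op 3 (insert('x')): buffer="zpxggjxsgx" (len 10), cursors c1@3 c2@7 c3@10, authorship ..1...2..3
After op 4 (add_cursor(9)): buffer="zpxggjxsgx" (len 10), cursors c1@3 c2@7 c4@9 c3@10, authorship ..1...2..3

Answer: zpxggjxsgx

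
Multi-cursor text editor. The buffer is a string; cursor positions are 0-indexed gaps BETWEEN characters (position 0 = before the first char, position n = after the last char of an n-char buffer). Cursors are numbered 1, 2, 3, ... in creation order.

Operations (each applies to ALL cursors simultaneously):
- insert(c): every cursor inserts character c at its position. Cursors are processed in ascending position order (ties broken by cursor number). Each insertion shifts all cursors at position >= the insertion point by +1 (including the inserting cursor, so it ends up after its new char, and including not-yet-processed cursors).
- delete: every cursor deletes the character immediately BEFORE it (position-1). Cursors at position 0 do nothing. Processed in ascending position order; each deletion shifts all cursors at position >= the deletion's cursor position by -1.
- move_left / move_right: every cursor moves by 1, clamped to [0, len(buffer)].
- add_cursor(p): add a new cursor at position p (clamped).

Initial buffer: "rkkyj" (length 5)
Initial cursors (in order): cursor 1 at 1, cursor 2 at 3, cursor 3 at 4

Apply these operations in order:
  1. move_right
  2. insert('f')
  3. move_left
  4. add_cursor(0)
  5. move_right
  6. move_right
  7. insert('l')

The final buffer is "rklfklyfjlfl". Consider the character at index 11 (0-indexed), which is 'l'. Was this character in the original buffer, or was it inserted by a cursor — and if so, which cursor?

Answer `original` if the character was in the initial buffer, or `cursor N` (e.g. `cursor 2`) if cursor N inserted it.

After op 1 (move_right): buffer="rkkyj" (len 5), cursors c1@2 c2@4 c3@5, authorship .....
After op 2 (insert('f')): buffer="rkfkyfjf" (len 8), cursors c1@3 c2@6 c3@8, authorship ..1..2.3
After op 3 (move_left): buffer="rkfkyfjf" (len 8), cursors c1@2 c2@5 c3@7, authorship ..1..2.3
After op 4 (add_cursor(0)): buffer="rkfkyfjf" (len 8), cursors c4@0 c1@2 c2@5 c3@7, authorship ..1..2.3
After op 5 (move_right): buffer="rkfkyfjf" (len 8), cursors c4@1 c1@3 c2@6 c3@8, authorship ..1..2.3
After op 6 (move_right): buffer="rkfkyfjf" (len 8), cursors c4@2 c1@4 c2@7 c3@8, authorship ..1..2.3
After op 7 (insert('l')): buffer="rklfklyfjlfl" (len 12), cursors c4@3 c1@6 c2@10 c3@12, authorship ..41.1.2.233
Authorship (.=original, N=cursor N): . . 4 1 . 1 . 2 . 2 3 3
Index 11: author = 3

Answer: cursor 3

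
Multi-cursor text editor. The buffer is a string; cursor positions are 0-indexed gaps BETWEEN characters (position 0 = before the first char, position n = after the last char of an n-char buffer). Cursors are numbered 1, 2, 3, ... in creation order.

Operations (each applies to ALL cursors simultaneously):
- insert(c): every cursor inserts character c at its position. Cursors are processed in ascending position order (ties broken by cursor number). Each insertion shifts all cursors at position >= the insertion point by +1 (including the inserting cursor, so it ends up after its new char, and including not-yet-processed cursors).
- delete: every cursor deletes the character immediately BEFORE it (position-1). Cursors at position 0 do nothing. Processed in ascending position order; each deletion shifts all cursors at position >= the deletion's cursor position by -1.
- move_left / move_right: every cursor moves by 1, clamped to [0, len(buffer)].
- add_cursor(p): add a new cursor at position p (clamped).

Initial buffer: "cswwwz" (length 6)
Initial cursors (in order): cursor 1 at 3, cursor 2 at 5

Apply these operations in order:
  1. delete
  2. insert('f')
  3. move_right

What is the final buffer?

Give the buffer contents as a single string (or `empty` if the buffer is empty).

After op 1 (delete): buffer="cswz" (len 4), cursors c1@2 c2@3, authorship ....
After op 2 (insert('f')): buffer="csfwfz" (len 6), cursors c1@3 c2@5, authorship ..1.2.
After op 3 (move_right): buffer="csfwfz" (len 6), cursors c1@4 c2@6, authorship ..1.2.

Answer: csfwfz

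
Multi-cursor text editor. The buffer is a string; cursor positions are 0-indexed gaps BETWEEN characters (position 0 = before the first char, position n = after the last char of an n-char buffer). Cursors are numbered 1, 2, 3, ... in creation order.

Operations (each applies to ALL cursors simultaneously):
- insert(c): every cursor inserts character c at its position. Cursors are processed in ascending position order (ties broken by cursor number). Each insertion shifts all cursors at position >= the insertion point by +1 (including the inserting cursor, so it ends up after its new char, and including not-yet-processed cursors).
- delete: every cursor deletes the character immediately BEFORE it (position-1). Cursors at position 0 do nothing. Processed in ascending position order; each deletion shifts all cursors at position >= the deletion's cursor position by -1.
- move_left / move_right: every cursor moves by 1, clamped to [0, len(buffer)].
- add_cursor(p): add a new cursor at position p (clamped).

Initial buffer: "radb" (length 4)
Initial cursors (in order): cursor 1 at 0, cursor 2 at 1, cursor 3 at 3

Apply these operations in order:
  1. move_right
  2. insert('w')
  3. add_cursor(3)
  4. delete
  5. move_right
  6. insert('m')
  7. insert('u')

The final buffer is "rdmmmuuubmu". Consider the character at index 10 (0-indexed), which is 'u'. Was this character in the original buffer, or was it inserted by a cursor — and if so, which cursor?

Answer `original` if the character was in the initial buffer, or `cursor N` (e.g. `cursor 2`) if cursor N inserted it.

Answer: cursor 3

Derivation:
After op 1 (move_right): buffer="radb" (len 4), cursors c1@1 c2@2 c3@4, authorship ....
After op 2 (insert('w')): buffer="rwawdbw" (len 7), cursors c1@2 c2@4 c3@7, authorship .1.2..3
After op 3 (add_cursor(3)): buffer="rwawdbw" (len 7), cursors c1@2 c4@3 c2@4 c3@7, authorship .1.2..3
After op 4 (delete): buffer="rdb" (len 3), cursors c1@1 c2@1 c4@1 c3@3, authorship ...
After op 5 (move_right): buffer="rdb" (len 3), cursors c1@2 c2@2 c4@2 c3@3, authorship ...
After op 6 (insert('m')): buffer="rdmmmbm" (len 7), cursors c1@5 c2@5 c4@5 c3@7, authorship ..124.3
After op 7 (insert('u')): buffer="rdmmmuuubmu" (len 11), cursors c1@8 c2@8 c4@8 c3@11, authorship ..124124.33
Authorship (.=original, N=cursor N): . . 1 2 4 1 2 4 . 3 3
Index 10: author = 3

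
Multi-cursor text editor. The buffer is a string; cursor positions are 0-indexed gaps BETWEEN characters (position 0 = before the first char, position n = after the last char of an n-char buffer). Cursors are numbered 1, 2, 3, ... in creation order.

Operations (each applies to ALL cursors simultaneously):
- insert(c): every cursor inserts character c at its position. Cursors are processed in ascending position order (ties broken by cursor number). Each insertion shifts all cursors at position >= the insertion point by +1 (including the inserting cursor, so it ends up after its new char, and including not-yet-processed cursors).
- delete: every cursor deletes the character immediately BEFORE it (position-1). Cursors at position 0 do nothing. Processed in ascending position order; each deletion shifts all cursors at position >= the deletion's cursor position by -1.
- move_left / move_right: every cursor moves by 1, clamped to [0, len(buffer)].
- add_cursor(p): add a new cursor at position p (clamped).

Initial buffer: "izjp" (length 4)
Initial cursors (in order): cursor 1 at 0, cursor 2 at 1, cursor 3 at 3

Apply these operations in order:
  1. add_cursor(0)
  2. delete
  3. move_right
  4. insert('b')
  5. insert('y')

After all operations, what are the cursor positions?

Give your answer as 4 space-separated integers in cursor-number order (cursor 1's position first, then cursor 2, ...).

After op 1 (add_cursor(0)): buffer="izjp" (len 4), cursors c1@0 c4@0 c2@1 c3@3, authorship ....
After op 2 (delete): buffer="zp" (len 2), cursors c1@0 c2@0 c4@0 c3@1, authorship ..
After op 3 (move_right): buffer="zp" (len 2), cursors c1@1 c2@1 c4@1 c3@2, authorship ..
After op 4 (insert('b')): buffer="zbbbpb" (len 6), cursors c1@4 c2@4 c4@4 c3@6, authorship .124.3
After op 5 (insert('y')): buffer="zbbbyyypby" (len 10), cursors c1@7 c2@7 c4@7 c3@10, authorship .124124.33

Answer: 7 7 10 7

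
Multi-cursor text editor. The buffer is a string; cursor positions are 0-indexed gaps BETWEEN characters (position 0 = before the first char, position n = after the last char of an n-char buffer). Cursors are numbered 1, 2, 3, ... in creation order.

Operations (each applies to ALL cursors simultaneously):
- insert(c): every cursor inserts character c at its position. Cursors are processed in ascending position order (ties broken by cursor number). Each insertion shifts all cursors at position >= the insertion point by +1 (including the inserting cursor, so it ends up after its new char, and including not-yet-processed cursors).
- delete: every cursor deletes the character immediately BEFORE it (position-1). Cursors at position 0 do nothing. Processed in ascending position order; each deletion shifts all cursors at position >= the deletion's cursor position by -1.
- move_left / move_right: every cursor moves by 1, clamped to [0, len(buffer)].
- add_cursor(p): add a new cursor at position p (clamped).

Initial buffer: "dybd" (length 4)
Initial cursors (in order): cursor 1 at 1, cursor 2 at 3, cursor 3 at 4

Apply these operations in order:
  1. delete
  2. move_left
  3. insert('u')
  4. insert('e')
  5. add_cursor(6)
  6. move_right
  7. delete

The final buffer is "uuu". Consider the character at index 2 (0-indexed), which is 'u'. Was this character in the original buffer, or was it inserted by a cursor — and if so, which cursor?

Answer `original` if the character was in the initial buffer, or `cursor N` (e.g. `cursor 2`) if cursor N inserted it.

After op 1 (delete): buffer="y" (len 1), cursors c1@0 c2@1 c3@1, authorship .
After op 2 (move_left): buffer="y" (len 1), cursors c1@0 c2@0 c3@0, authorship .
After op 3 (insert('u')): buffer="uuuy" (len 4), cursors c1@3 c2@3 c3@3, authorship 123.
After op 4 (insert('e')): buffer="uuueeey" (len 7), cursors c1@6 c2@6 c3@6, authorship 123123.
After op 5 (add_cursor(6)): buffer="uuueeey" (len 7), cursors c1@6 c2@6 c3@6 c4@6, authorship 123123.
After op 6 (move_right): buffer="uuueeey" (len 7), cursors c1@7 c2@7 c3@7 c4@7, authorship 123123.
After op 7 (delete): buffer="uuu" (len 3), cursors c1@3 c2@3 c3@3 c4@3, authorship 123
Authorship (.=original, N=cursor N): 1 2 3
Index 2: author = 3

Answer: cursor 3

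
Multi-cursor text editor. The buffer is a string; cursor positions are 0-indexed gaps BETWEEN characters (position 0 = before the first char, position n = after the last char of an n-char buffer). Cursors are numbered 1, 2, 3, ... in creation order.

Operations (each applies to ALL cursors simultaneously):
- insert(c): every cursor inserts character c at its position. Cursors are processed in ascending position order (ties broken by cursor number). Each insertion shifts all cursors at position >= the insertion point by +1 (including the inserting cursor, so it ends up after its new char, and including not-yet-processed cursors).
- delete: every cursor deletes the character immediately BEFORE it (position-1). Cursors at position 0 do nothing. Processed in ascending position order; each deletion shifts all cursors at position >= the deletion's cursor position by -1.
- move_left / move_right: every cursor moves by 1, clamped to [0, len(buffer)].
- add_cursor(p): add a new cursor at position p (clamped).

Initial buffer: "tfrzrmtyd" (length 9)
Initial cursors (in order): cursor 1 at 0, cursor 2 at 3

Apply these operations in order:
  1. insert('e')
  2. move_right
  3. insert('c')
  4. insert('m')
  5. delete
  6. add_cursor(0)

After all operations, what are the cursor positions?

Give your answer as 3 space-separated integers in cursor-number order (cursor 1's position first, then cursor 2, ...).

After op 1 (insert('e')): buffer="etfrezrmtyd" (len 11), cursors c1@1 c2@5, authorship 1...2......
After op 2 (move_right): buffer="etfrezrmtyd" (len 11), cursors c1@2 c2@6, authorship 1...2......
After op 3 (insert('c')): buffer="etcfrezcrmtyd" (len 13), cursors c1@3 c2@8, authorship 1.1..2.2.....
After op 4 (insert('m')): buffer="etcmfrezcmrmtyd" (len 15), cursors c1@4 c2@10, authorship 1.11..2.22.....
After op 5 (delete): buffer="etcfrezcrmtyd" (len 13), cursors c1@3 c2@8, authorship 1.1..2.2.....
After op 6 (add_cursor(0)): buffer="etcfrezcrmtyd" (len 13), cursors c3@0 c1@3 c2@8, authorship 1.1..2.2.....

Answer: 3 8 0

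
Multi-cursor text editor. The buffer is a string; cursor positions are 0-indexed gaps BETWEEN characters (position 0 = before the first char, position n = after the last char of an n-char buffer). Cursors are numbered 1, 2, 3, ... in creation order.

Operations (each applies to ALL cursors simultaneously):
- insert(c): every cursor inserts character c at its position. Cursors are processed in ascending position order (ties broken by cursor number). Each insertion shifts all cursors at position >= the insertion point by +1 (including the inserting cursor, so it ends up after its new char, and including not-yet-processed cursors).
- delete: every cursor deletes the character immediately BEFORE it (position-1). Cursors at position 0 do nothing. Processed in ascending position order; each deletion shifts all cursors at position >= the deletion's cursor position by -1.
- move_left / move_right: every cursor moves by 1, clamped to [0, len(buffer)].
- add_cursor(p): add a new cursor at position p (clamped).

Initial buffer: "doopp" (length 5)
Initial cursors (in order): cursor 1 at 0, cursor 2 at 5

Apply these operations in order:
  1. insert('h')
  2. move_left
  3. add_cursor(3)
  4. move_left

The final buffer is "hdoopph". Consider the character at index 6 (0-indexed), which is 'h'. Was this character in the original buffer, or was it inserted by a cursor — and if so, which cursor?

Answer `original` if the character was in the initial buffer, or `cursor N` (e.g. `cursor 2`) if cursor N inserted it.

After op 1 (insert('h')): buffer="hdoopph" (len 7), cursors c1@1 c2@7, authorship 1.....2
After op 2 (move_left): buffer="hdoopph" (len 7), cursors c1@0 c2@6, authorship 1.....2
After op 3 (add_cursor(3)): buffer="hdoopph" (len 7), cursors c1@0 c3@3 c2@6, authorship 1.....2
After op 4 (move_left): buffer="hdoopph" (len 7), cursors c1@0 c3@2 c2@5, authorship 1.....2
Authorship (.=original, N=cursor N): 1 . . . . . 2
Index 6: author = 2

Answer: cursor 2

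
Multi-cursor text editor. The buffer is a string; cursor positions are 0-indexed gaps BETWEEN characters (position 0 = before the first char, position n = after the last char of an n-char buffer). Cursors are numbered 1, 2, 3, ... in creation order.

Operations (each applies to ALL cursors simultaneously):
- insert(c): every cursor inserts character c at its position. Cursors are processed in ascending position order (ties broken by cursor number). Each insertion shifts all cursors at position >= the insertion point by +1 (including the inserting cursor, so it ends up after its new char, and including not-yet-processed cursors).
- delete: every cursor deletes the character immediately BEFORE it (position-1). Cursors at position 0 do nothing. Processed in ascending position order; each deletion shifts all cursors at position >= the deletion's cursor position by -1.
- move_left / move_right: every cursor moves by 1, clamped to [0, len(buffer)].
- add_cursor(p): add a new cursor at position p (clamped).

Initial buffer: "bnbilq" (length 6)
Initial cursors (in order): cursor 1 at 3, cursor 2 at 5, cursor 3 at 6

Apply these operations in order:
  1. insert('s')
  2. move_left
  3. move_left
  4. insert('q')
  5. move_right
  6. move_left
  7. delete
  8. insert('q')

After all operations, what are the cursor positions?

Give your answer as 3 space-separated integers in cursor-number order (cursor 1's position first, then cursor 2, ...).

Answer: 3 7 10

Derivation:
After op 1 (insert('s')): buffer="bnbsilsqs" (len 9), cursors c1@4 c2@7 c3@9, authorship ...1..2.3
After op 2 (move_left): buffer="bnbsilsqs" (len 9), cursors c1@3 c2@6 c3@8, authorship ...1..2.3
After op 3 (move_left): buffer="bnbsilsqs" (len 9), cursors c1@2 c2@5 c3@7, authorship ...1..2.3
After op 4 (insert('q')): buffer="bnqbsiqlsqqs" (len 12), cursors c1@3 c2@7 c3@10, authorship ..1.1.2.23.3
After op 5 (move_right): buffer="bnqbsiqlsqqs" (len 12), cursors c1@4 c2@8 c3@11, authorship ..1.1.2.23.3
After op 6 (move_left): buffer="bnqbsiqlsqqs" (len 12), cursors c1@3 c2@7 c3@10, authorship ..1.1.2.23.3
After op 7 (delete): buffer="bnbsilsqs" (len 9), cursors c1@2 c2@5 c3@7, authorship ...1..2.3
After op 8 (insert('q')): buffer="bnqbsiqlsqqs" (len 12), cursors c1@3 c2@7 c3@10, authorship ..1.1.2.23.3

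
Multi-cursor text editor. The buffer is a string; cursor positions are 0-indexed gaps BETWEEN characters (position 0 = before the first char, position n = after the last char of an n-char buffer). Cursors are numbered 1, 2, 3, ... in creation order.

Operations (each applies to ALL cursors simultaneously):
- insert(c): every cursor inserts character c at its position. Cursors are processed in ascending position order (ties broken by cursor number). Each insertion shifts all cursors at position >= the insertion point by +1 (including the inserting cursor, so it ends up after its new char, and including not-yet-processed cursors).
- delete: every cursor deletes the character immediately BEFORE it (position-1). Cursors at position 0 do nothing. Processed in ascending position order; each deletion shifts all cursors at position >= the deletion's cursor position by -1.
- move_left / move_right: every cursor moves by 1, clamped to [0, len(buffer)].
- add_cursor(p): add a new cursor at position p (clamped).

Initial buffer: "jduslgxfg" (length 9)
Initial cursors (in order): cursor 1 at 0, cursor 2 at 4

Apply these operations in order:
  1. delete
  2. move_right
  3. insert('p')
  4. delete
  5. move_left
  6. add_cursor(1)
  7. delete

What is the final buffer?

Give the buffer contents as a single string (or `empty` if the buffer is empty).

After op 1 (delete): buffer="jdulgxfg" (len 8), cursors c1@0 c2@3, authorship ........
After op 2 (move_right): buffer="jdulgxfg" (len 8), cursors c1@1 c2@4, authorship ........
After op 3 (insert('p')): buffer="jpdulpgxfg" (len 10), cursors c1@2 c2@6, authorship .1...2....
After op 4 (delete): buffer="jdulgxfg" (len 8), cursors c1@1 c2@4, authorship ........
After op 5 (move_left): buffer="jdulgxfg" (len 8), cursors c1@0 c2@3, authorship ........
After op 6 (add_cursor(1)): buffer="jdulgxfg" (len 8), cursors c1@0 c3@1 c2@3, authorship ........
After op 7 (delete): buffer="dlgxfg" (len 6), cursors c1@0 c3@0 c2@1, authorship ......

Answer: dlgxfg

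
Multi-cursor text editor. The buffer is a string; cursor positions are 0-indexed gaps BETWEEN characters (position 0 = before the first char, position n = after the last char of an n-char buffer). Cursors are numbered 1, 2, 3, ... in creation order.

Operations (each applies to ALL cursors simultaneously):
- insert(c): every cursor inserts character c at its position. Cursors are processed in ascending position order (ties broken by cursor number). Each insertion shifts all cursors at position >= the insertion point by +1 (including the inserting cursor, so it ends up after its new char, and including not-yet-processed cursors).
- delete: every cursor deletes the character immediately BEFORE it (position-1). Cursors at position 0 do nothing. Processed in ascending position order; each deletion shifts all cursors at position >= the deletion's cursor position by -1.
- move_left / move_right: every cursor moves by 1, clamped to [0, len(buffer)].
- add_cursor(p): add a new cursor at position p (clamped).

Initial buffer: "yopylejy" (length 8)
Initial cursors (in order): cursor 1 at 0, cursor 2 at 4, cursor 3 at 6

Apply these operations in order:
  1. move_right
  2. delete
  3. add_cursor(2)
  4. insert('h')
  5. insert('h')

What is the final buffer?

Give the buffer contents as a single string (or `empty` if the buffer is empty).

After op 1 (move_right): buffer="yopylejy" (len 8), cursors c1@1 c2@5 c3@7, authorship ........
After op 2 (delete): buffer="opyey" (len 5), cursors c1@0 c2@3 c3@4, authorship .....
After op 3 (add_cursor(2)): buffer="opyey" (len 5), cursors c1@0 c4@2 c2@3 c3@4, authorship .....
After op 4 (insert('h')): buffer="hophyhehy" (len 9), cursors c1@1 c4@4 c2@6 c3@8, authorship 1..4.2.3.
After op 5 (insert('h')): buffer="hhophhyhhehhy" (len 13), cursors c1@2 c4@6 c2@9 c3@12, authorship 11..44.22.33.

Answer: hhophhyhhehhy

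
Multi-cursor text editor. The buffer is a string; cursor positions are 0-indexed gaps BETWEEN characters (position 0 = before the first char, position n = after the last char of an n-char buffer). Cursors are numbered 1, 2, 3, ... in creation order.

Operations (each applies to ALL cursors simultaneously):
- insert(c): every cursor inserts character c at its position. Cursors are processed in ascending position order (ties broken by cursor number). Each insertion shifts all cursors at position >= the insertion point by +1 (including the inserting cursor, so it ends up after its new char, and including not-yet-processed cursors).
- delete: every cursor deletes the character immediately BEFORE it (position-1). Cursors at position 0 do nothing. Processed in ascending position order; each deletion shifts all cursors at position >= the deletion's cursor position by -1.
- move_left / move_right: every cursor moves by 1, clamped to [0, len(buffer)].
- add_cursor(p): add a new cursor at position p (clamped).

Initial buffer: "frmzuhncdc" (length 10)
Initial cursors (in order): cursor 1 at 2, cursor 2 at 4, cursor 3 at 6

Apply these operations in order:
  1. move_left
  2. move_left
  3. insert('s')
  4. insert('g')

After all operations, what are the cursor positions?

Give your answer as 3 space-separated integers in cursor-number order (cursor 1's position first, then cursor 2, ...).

After op 1 (move_left): buffer="frmzuhncdc" (len 10), cursors c1@1 c2@3 c3@5, authorship ..........
After op 2 (move_left): buffer="frmzuhncdc" (len 10), cursors c1@0 c2@2 c3@4, authorship ..........
After op 3 (insert('s')): buffer="sfrsmzsuhncdc" (len 13), cursors c1@1 c2@4 c3@7, authorship 1..2..3......
After op 4 (insert('g')): buffer="sgfrsgmzsguhncdc" (len 16), cursors c1@2 c2@6 c3@10, authorship 11..22..33......

Answer: 2 6 10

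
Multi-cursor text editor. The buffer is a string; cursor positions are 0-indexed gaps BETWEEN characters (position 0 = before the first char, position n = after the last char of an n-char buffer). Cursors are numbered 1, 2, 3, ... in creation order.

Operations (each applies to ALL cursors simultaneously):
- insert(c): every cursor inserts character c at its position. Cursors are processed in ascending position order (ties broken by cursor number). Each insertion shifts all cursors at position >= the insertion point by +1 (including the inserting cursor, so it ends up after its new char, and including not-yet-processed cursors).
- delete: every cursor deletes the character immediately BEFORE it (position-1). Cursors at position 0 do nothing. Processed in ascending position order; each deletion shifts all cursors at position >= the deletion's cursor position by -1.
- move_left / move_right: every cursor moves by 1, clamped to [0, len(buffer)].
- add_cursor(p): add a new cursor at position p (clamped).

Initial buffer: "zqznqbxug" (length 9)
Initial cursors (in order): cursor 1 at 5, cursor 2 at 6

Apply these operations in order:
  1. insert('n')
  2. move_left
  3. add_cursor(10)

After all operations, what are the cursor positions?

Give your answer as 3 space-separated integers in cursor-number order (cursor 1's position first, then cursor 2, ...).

Answer: 5 7 10

Derivation:
After op 1 (insert('n')): buffer="zqznqnbnxug" (len 11), cursors c1@6 c2@8, authorship .....1.2...
After op 2 (move_left): buffer="zqznqnbnxug" (len 11), cursors c1@5 c2@7, authorship .....1.2...
After op 3 (add_cursor(10)): buffer="zqznqnbnxug" (len 11), cursors c1@5 c2@7 c3@10, authorship .....1.2...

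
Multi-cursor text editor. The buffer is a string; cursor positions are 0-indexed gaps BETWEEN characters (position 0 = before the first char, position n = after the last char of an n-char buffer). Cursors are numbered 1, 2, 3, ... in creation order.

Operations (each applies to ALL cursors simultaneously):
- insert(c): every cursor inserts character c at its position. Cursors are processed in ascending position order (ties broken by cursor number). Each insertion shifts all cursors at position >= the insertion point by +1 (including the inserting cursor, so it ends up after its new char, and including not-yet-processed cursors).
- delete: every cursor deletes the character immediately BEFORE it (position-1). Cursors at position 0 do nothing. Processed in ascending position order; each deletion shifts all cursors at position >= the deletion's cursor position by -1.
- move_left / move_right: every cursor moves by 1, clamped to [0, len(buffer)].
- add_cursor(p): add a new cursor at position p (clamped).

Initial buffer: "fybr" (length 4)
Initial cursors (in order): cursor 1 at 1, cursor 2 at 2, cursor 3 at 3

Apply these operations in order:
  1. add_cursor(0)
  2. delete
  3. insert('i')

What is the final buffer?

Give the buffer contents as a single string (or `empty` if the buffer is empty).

Answer: iiiir

Derivation:
After op 1 (add_cursor(0)): buffer="fybr" (len 4), cursors c4@0 c1@1 c2@2 c3@3, authorship ....
After op 2 (delete): buffer="r" (len 1), cursors c1@0 c2@0 c3@0 c4@0, authorship .
After op 3 (insert('i')): buffer="iiiir" (len 5), cursors c1@4 c2@4 c3@4 c4@4, authorship 1234.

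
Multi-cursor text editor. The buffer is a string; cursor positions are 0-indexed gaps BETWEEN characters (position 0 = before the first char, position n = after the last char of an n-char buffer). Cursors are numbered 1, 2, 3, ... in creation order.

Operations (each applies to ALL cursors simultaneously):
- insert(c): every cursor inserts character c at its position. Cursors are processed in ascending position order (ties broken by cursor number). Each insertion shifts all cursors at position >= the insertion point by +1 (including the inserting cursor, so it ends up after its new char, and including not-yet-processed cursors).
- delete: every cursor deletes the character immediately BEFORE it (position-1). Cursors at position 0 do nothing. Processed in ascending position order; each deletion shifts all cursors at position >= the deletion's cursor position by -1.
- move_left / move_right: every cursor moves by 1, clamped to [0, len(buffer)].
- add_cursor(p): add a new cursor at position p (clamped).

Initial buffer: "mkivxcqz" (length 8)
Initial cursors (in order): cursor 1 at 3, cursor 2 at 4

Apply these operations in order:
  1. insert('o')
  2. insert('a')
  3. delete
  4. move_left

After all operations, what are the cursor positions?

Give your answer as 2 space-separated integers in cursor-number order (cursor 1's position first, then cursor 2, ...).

Answer: 3 5

Derivation:
After op 1 (insert('o')): buffer="mkiovoxcqz" (len 10), cursors c1@4 c2@6, authorship ...1.2....
After op 2 (insert('a')): buffer="mkioavoaxcqz" (len 12), cursors c1@5 c2@8, authorship ...11.22....
After op 3 (delete): buffer="mkiovoxcqz" (len 10), cursors c1@4 c2@6, authorship ...1.2....
After op 4 (move_left): buffer="mkiovoxcqz" (len 10), cursors c1@3 c2@5, authorship ...1.2....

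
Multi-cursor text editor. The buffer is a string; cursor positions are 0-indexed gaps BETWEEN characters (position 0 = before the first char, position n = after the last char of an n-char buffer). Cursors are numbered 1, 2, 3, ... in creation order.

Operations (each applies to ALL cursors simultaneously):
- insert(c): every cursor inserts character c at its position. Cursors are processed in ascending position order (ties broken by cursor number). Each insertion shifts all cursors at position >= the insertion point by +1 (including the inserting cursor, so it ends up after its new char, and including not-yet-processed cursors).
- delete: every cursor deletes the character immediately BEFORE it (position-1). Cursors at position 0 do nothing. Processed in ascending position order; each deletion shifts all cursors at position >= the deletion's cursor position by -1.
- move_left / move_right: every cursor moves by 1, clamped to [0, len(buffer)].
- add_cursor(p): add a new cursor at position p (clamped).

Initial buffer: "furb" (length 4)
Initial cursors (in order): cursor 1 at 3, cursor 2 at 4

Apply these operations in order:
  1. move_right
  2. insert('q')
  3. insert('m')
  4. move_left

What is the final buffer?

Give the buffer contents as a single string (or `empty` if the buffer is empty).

Answer: furbqqmm

Derivation:
After op 1 (move_right): buffer="furb" (len 4), cursors c1@4 c2@4, authorship ....
After op 2 (insert('q')): buffer="furbqq" (len 6), cursors c1@6 c2@6, authorship ....12
After op 3 (insert('m')): buffer="furbqqmm" (len 8), cursors c1@8 c2@8, authorship ....1212
After op 4 (move_left): buffer="furbqqmm" (len 8), cursors c1@7 c2@7, authorship ....1212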